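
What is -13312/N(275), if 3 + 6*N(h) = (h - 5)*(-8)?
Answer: 26624/721 ≈ 36.927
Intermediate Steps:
N(h) = 37/6 - 4*h/3 (N(h) = -1/2 + ((h - 5)*(-8))/6 = -1/2 + ((-5 + h)*(-8))/6 = -1/2 + (40 - 8*h)/6 = -1/2 + (20/3 - 4*h/3) = 37/6 - 4*h/3)
-13312/N(275) = -13312/(37/6 - 4/3*275) = -13312/(37/6 - 1100/3) = -13312/(-721/2) = -13312*(-2/721) = 26624/721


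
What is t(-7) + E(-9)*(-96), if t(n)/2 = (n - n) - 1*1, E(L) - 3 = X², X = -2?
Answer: -674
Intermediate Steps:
E(L) = 7 (E(L) = 3 + (-2)² = 3 + 4 = 7)
t(n) = -2 (t(n) = 2*((n - n) - 1*1) = 2*(0 - 1) = 2*(-1) = -2)
t(-7) + E(-9)*(-96) = -2 + 7*(-96) = -2 - 672 = -674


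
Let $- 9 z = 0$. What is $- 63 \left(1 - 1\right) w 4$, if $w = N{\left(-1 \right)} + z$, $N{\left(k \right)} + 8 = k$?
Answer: $0$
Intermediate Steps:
$z = 0$ ($z = \left(- \frac{1}{9}\right) 0 = 0$)
$N{\left(k \right)} = -8 + k$
$w = -9$ ($w = \left(-8 - 1\right) + 0 = -9 + 0 = -9$)
$- 63 \left(1 - 1\right) w 4 = - 63 \left(1 - 1\right) \left(-9\right) 4 = - 63 \cdot 0 \left(-9\right) 4 = - 63 \cdot 0 \cdot 4 = \left(-63\right) 0 = 0$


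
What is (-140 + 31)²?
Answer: 11881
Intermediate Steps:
(-140 + 31)² = (-109)² = 11881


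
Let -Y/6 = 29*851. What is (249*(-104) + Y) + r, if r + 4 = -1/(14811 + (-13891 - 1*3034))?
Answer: -367781035/2114 ≈ -1.7397e+5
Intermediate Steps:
Y = -148074 (Y = -174*851 = -6*24679 = -148074)
r = -8455/2114 (r = -4 - 1/(14811 + (-13891 - 1*3034)) = -4 - 1/(14811 + (-13891 - 3034)) = -4 - 1/(14811 - 16925) = -4 - 1/(-2114) = -4 - 1*(-1/2114) = -4 + 1/2114 = -8455/2114 ≈ -3.9995)
(249*(-104) + Y) + r = (249*(-104) - 148074) - 8455/2114 = (-25896 - 148074) - 8455/2114 = -173970 - 8455/2114 = -367781035/2114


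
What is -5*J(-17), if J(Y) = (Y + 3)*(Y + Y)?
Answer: -2380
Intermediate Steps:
J(Y) = 2*Y*(3 + Y) (J(Y) = (3 + Y)*(2*Y) = 2*Y*(3 + Y))
-5*J(-17) = -10*(-17)*(3 - 17) = -10*(-17)*(-14) = -5*476 = -2380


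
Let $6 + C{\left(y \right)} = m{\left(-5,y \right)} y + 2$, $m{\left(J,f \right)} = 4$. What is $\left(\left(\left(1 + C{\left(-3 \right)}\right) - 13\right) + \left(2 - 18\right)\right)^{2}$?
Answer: $1936$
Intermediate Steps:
$C{\left(y \right)} = -4 + 4 y$ ($C{\left(y \right)} = -6 + \left(4 y + 2\right) = -6 + \left(2 + 4 y\right) = -4 + 4 y$)
$\left(\left(\left(1 + C{\left(-3 \right)}\right) - 13\right) + \left(2 - 18\right)\right)^{2} = \left(\left(\left(1 + \left(-4 + 4 \left(-3\right)\right)\right) - 13\right) + \left(2 - 18\right)\right)^{2} = \left(\left(\left(1 - 16\right) - 13\right) + \left(2 - 18\right)\right)^{2} = \left(\left(\left(1 - 16\right) - 13\right) - 16\right)^{2} = \left(\left(-15 - 13\right) - 16\right)^{2} = \left(-28 - 16\right)^{2} = \left(-44\right)^{2} = 1936$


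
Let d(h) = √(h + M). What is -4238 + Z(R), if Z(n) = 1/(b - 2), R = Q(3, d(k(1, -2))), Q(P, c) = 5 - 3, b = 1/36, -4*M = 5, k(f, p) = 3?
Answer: -300934/71 ≈ -4238.5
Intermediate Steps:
M = -5/4 (M = -¼*5 = -5/4 ≈ -1.2500)
d(h) = √(-5/4 + h) (d(h) = √(h - 5/4) = √(-5/4 + h))
b = 1/36 ≈ 0.027778
Q(P, c) = 2
R = 2
Z(n) = -36/71 (Z(n) = 1/(1/36 - 2) = 1/(-71/36) = -36/71)
-4238 + Z(R) = -4238 - 36/71 = -300934/71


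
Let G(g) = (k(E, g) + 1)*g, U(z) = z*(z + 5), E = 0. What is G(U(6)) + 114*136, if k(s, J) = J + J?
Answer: 24282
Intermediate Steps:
k(s, J) = 2*J
U(z) = z*(5 + z)
G(g) = g*(1 + 2*g) (G(g) = (2*g + 1)*g = (1 + 2*g)*g = g*(1 + 2*g))
G(U(6)) + 114*136 = (6*(5 + 6))*(1 + 2*(6*(5 + 6))) + 114*136 = (6*11)*(1 + 2*(6*11)) + 15504 = 66*(1 + 2*66) + 15504 = 66*(1 + 132) + 15504 = 66*133 + 15504 = 8778 + 15504 = 24282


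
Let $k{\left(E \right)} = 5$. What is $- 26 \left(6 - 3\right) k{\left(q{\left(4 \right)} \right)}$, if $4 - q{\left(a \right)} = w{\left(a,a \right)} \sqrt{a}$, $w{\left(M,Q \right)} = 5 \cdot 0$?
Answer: $-390$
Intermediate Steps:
$w{\left(M,Q \right)} = 0$
$q{\left(a \right)} = 4$ ($q{\left(a \right)} = 4 - 0 \sqrt{a} = 4 - 0 = 4 + 0 = 4$)
$- 26 \left(6 - 3\right) k{\left(q{\left(4 \right)} \right)} = - 26 \left(6 - 3\right) 5 = \left(-26\right) 3 \cdot 5 = \left(-78\right) 5 = -390$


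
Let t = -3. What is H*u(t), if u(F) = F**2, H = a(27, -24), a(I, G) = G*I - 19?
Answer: -6003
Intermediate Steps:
a(I, G) = -19 + G*I
H = -667 (H = -19 - 24*27 = -19 - 648 = -667)
H*u(t) = -667*(-3)**2 = -667*9 = -6003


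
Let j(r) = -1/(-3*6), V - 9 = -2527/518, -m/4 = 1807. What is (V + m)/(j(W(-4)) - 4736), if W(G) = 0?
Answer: 4811103/3154139 ≈ 1.5253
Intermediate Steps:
m = -7228 (m = -4*1807 = -7228)
V = 305/74 (V = 9 - 2527/518 = 9 - 1*361/74 = 9 - 361/74 = 305/74 ≈ 4.1216)
j(r) = 1/18 (j(r) = -1/(-18) = -1/18*(-1) = 1/18)
(V + m)/(j(W(-4)) - 4736) = (305/74 - 7228)/(1/18 - 4736) = -534567/(74*(-85247/18)) = -534567/74*(-18/85247) = 4811103/3154139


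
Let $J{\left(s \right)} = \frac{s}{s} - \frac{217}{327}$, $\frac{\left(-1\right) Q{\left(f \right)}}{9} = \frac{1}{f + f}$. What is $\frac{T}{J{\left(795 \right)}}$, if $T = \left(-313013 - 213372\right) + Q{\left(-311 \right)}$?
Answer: $- \frac{107063547747}{68420} \approx -1.5648 \cdot 10^{6}$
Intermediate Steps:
$Q{\left(f \right)} = - \frac{9}{2 f}$ ($Q{\left(f \right)} = - \frac{9}{f + f} = - \frac{9}{2 f}$)
$J{\left(s \right)} = \frac{110}{327}$ ($J{\left(s \right)} = 1 - \frac{217}{327} = \frac{110}{327}$)
$T = - \frac{327411461}{622}$ ($T = \left(-313013 - 213372\right) - \frac{9}{2 \left(-311\right)} = -526385 - - \frac{9}{622} = -526385 + \frac{9}{622} = - \frac{327411461}{622} \approx -5.2639 \cdot 10^{5}$)
$\frac{T}{J{\left(795 \right)}} = - \frac{327411461}{622 \cdot \frac{110}{327}} = \left(- \frac{327411461}{622}\right) \frac{327}{110} = - \frac{107063547747}{68420}$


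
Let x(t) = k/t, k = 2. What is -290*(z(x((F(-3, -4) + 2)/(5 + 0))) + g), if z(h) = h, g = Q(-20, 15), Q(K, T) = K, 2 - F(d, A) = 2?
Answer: 4350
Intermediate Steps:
F(d, A) = 0 (F(d, A) = 2 - 1*2 = 2 - 2 = 0)
x(t) = 2/t
g = -20
-290*(z(x((F(-3, -4) + 2)/(5 + 0))) + g) = -290*(2/(((0 + 2)/(5 + 0))) - 20) = -290*(2/((2/5)) - 20) = -290*(2/((2*(⅕))) - 20) = -290*(2/(⅖) - 20) = -290*(2*(5/2) - 20) = -290*(5 - 20) = -290*(-15) = 4350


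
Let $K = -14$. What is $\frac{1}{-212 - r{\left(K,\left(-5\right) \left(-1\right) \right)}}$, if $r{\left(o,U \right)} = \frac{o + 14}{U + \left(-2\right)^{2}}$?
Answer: $- \frac{1}{212} \approx -0.004717$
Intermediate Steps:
$r{\left(o,U \right)} = \frac{14 + o}{4 + U}$ ($r{\left(o,U \right)} = \frac{14 + o}{U + 4} = \frac{14 + o}{4 + U}$)
$\frac{1}{-212 - r{\left(K,\left(-5\right) \left(-1\right) \right)}} = \frac{1}{-212 - \frac{14 - 14}{4 - -5}} = \frac{1}{-212 - \frac{1}{4 + 5} \cdot 0} = \frac{1}{-212 - \frac{1}{9} \cdot 0} = \frac{1}{-212 - 0} = \frac{1}{-212 + 0} = \frac{1}{-212} = - \frac{1}{212}$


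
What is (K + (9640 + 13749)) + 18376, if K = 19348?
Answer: 61113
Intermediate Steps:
(K + (9640 + 13749)) + 18376 = (19348 + (9640 + 13749)) + 18376 = (19348 + 23389) + 18376 = 42737 + 18376 = 61113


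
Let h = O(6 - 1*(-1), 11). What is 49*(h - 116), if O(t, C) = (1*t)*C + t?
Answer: -1568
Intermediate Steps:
O(t, C) = t + C*t (O(t, C) = t*C + t = C*t + t = t + C*t)
h = 84 (h = (6 - 1*(-1))*(1 + 11) = (6 + 1)*12 = 7*12 = 84)
49*(h - 116) = 49*(84 - 116) = 49*(-32) = -1568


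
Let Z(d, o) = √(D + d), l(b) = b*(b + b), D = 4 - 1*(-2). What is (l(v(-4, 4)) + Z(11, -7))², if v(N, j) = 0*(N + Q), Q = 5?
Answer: 17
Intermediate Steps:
D = 6 (D = 4 + 2 = 6)
v(N, j) = 0 (v(N, j) = 0*(N + 5) = 0*(5 + N) = 0)
l(b) = 2*b² (l(b) = b*(2*b) = 2*b²)
Z(d, o) = √(6 + d)
(l(v(-4, 4)) + Z(11, -7))² = (2*0² + √(6 + 11))² = (2*0 + √17)² = (0 + √17)² = (√17)² = 17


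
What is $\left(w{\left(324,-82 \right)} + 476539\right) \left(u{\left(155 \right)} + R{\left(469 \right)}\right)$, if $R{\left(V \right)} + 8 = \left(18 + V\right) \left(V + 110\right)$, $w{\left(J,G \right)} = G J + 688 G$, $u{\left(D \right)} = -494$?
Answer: $110774319405$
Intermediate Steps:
$w{\left(J,G \right)} = 688 G + G J$
$R{\left(V \right)} = -8 + \left(18 + V\right) \left(110 + V\right)$ ($R{\left(V \right)} = -8 + \left(18 + V\right) \left(V + 110\right) = -8 + \left(18 + V\right) \left(110 + V\right)$)
$\left(w{\left(324,-82 \right)} + 476539\right) \left(u{\left(155 \right)} + R{\left(469 \right)}\right) = \left(- 82 \left(688 + 324\right) + 476539\right) \left(-494 + \left(1972 + 469^{2} + 128 \cdot 469\right)\right) = \left(\left(-82\right) 1012 + 476539\right) \left(-494 + \left(1972 + 219961 + 60032\right)\right) = \left(-82984 + 476539\right) \left(-494 + 281965\right) = 393555 \cdot 281471 = 110774319405$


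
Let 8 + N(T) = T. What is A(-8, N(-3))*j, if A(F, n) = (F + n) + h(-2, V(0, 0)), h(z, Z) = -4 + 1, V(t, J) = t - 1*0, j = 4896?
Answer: -107712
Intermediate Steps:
V(t, J) = t (V(t, J) = t + 0 = t)
N(T) = -8 + T
h(z, Z) = -3
A(F, n) = -3 + F + n (A(F, n) = (F + n) - 3 = -3 + F + n)
A(-8, N(-3))*j = (-3 - 8 + (-8 - 3))*4896 = (-3 - 8 - 11)*4896 = -22*4896 = -107712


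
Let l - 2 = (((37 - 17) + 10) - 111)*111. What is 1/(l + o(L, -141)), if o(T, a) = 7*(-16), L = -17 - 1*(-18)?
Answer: -1/9101 ≈ -0.00010988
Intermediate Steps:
L = 1 (L = -17 + 18 = 1)
o(T, a) = -112
l = -8989 (l = 2 + (((37 - 17) + 10) - 111)*111 = 2 + ((20 + 10) - 111)*111 = 2 + (30 - 111)*111 = 2 - 81*111 = 2 - 8991 = -8989)
1/(l + o(L, -141)) = 1/(-8989 - 112) = 1/(-9101) = -1/9101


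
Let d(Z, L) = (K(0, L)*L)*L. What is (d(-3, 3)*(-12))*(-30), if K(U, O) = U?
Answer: 0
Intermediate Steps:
d(Z, L) = 0 (d(Z, L) = (0*L)*L = 0*L = 0)
(d(-3, 3)*(-12))*(-30) = (0*(-12))*(-30) = 0*(-30) = 0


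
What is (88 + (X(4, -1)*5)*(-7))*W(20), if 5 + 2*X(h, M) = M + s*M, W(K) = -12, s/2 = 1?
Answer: -2736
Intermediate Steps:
s = 2 (s = 2*1 = 2)
X(h, M) = -5/2 + 3*M/2 (X(h, M) = -5/2 + (M + 2*M)/2 = -5/2 + (3*M)/2 = -5/2 + 3*M/2)
(88 + (X(4, -1)*5)*(-7))*W(20) = (88 + ((-5/2 + (3/2)*(-1))*5)*(-7))*(-12) = (88 + ((-5/2 - 3/2)*5)*(-7))*(-12) = (88 - 4*5*(-7))*(-12) = (88 - 20*(-7))*(-12) = (88 + 140)*(-12) = 228*(-12) = -2736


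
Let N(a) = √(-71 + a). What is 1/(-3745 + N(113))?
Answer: -535/2003569 - √42/14024983 ≈ -0.00026749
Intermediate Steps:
1/(-3745 + N(113)) = 1/(-3745 + √(-71 + 113)) = 1/(-3745 + √42)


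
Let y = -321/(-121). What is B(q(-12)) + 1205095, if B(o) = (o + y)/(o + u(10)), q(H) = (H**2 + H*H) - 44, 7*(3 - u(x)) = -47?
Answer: 258970304035/214896 ≈ 1.2051e+6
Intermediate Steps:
u(x) = 68/7 (u(x) = 3 - 1/7*(-47) = 3 + 47/7 = 68/7)
y = 321/121 (y = -321*(-1/121) = 321/121 ≈ 2.6529)
q(H) = -44 + 2*H**2 (q(H) = (H**2 + H**2) - 44 = 2*H**2 - 44 = -44 + 2*H**2)
B(o) = (321/121 + o)/(68/7 + o) (B(o) = (o + 321/121)/(o + 68/7) = (321/121 + o)/(68/7 + o))
B(q(-12)) + 1205095 = 7*(321 + 121*(-44 + 2*(-12)**2))/(121*(68 + 7*(-44 + 2*(-12)**2))) + 1205095 = 7*(321 + 121*(-44 + 2*144))/(121*(68 + 7*(-44 + 2*144))) + 1205095 = 7*(321 + 121*(-44 + 288))/(121*(68 + 7*(-44 + 288))) + 1205095 = 7*(321 + 121*244)/(121*(68 + 7*244)) + 1205095 = 7*(321 + 29524)/(121*(68 + 1708)) + 1205095 = (7/121)*29845/1776 + 1205095 = (7/121)*(1/1776)*29845 + 1205095 = 208915/214896 + 1205095 = 258970304035/214896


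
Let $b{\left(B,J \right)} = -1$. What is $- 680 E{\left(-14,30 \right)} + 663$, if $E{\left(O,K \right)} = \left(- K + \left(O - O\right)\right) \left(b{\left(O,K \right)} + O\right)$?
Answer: $-305337$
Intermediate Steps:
$E{\left(O,K \right)} = - K \left(-1 + O\right)$ ($E{\left(O,K \right)} = \left(- K + \left(O - O\right)\right) \left(-1 + O\right) = \left(- K + 0\right) \left(-1 + O\right) = - K \left(-1 + O\right)$)
$- 680 E{\left(-14,30 \right)} + 663 = - 680 \cdot 30 \left(1 - -14\right) + 663 = - 680 \cdot 30 \left(1 + 14\right) + 663 = - 680 \cdot 30 \cdot 15 + 663 = \left(-680\right) 450 + 663 = -306000 + 663 = -305337$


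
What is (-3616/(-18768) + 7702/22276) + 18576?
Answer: 242700133835/13064874 ≈ 18577.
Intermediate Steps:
(-3616/(-18768) + 7702/22276) + 18576 = (-3616*(-1/18768) + 7702*(1/22276)) + 18576 = (226/1173 + 3851/11138) + 18576 = 7034411/13064874 + 18576 = 242700133835/13064874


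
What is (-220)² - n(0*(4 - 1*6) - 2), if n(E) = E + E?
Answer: 48404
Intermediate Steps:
n(E) = 2*E
(-220)² - n(0*(4 - 1*6) - 2) = (-220)² - 2*(0*(4 - 1*6) - 2) = 48400 - 2*(0*(4 - 6) - 2) = 48400 - 2*(0*(-2) - 2) = 48400 - 2*(0 - 2) = 48400 - 2*(-2) = 48400 - 1*(-4) = 48400 + 4 = 48404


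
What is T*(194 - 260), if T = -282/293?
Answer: 18612/293 ≈ 63.522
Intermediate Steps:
T = -282/293 (T = -282*1/293 = -282/293 ≈ -0.96246)
T*(194 - 260) = -282*(194 - 260)/293 = -282/293*(-66) = 18612/293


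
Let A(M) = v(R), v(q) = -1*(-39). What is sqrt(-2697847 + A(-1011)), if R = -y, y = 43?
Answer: 4*I*sqrt(168613) ≈ 1642.5*I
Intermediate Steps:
R = -43 (R = -1*43 = -43)
v(q) = 39
A(M) = 39
sqrt(-2697847 + A(-1011)) = sqrt(-2697847 + 39) = sqrt(-2697808) = 4*I*sqrt(168613)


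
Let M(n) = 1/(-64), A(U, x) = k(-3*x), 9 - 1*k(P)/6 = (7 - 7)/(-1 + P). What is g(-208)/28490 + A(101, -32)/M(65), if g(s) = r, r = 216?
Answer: -49230612/14245 ≈ -3456.0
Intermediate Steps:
k(P) = 54 (k(P) = 54 - 6*(7 - 7)/(-1 + P) = 54 - 0/(-1 + P) = 54 - 6*0 = 54 + 0 = 54)
A(U, x) = 54
M(n) = -1/64
g(s) = 216
g(-208)/28490 + A(101, -32)/M(65) = 216/28490 + 54/(-1/64) = 216*(1/28490) + 54*(-64) = 108/14245 - 3456 = -49230612/14245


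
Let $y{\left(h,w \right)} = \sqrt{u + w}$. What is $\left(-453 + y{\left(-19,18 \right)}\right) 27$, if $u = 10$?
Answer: $-12231 + 54 \sqrt{7} \approx -12088.0$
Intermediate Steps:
$y{\left(h,w \right)} = \sqrt{10 + w}$
$\left(-453 + y{\left(-19,18 \right)}\right) 27 = \left(-453 + \sqrt{10 + 18}\right) 27 = \left(-453 + \sqrt{28}\right) 27 = \left(-453 + 2 \sqrt{7}\right) 27 = -12231 + 54 \sqrt{7}$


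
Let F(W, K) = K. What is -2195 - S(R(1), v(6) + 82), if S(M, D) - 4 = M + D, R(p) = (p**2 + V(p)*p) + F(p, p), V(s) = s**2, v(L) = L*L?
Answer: -2320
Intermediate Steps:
v(L) = L**2
R(p) = p + p**2 + p**3 (R(p) = (p**2 + p**2*p) + p = (p**2 + p**3) + p = p + p**2 + p**3)
S(M, D) = 4 + D + M (S(M, D) = 4 + (M + D) = 4 + (D + M) = 4 + D + M)
-2195 - S(R(1), v(6) + 82) = -2195 - (4 + (6**2 + 82) + 1*(1 + 1 + 1**2)) = -2195 - (4 + (36 + 82) + 1*(1 + 1 + 1)) = -2195 - (4 + 118 + 1*3) = -2195 - (4 + 118 + 3) = -2195 - 1*125 = -2195 - 125 = -2320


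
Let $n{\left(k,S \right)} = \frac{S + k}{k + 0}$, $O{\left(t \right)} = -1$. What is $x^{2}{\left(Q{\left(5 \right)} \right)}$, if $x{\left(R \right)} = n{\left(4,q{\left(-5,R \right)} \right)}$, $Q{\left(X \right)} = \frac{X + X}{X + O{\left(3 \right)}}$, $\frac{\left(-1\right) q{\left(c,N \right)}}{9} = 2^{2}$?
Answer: $64$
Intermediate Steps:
$q{\left(c,N \right)} = -36$ ($q{\left(c,N \right)} = - 9 \cdot 2^{2} = \left(-9\right) 4 = -36$)
$n{\left(k,S \right)} = \frac{S + k}{k}$
$Q{\left(X \right)} = \frac{2 X}{-1 + X}$ ($Q{\left(X \right)} = \frac{X + X}{X - 1} = \frac{2 X}{-1 + X}$)
$x{\left(R \right)} = -8$ ($x{\left(R \right)} = \frac{-36 + 4}{4} = \frac{1}{4} \left(-32\right) = -8$)
$x^{2}{\left(Q{\left(5 \right)} \right)} = \left(-8\right)^{2} = 64$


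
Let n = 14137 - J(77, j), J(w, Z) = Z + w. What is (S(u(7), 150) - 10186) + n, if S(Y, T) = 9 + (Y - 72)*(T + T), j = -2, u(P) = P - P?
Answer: -17715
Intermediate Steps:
u(P) = 0
S(Y, T) = 9 + 2*T*(-72 + Y) (S(Y, T) = 9 + (-72 + Y)*(2*T) = 9 + 2*T*(-72 + Y))
n = 14062 (n = 14137 - (-2 + 77) = 14137 - 1*75 = 14137 - 75 = 14062)
(S(u(7), 150) - 10186) + n = ((9 - 144*150 + 2*150*0) - 10186) + 14062 = ((9 - 21600 + 0) - 10186) + 14062 = (-21591 - 10186) + 14062 = -31777 + 14062 = -17715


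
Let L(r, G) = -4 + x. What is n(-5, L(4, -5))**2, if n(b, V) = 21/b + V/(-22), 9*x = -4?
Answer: 3916441/245025 ≈ 15.984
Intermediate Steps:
x = -4/9 (x = (1/9)*(-4) = -4/9 ≈ -0.44444)
L(r, G) = -40/9 (L(r, G) = -4 - 4/9 = -40/9)
n(b, V) = 21/b - V/22 (n(b, V) = 21/b + V*(-1/22) = 21/b - V/22)
n(-5, L(4, -5))**2 = (21/(-5) - 1/22*(-40/9))**2 = (21*(-1/5) + 20/99)**2 = (-21/5 + 20/99)**2 = (-1979/495)**2 = 3916441/245025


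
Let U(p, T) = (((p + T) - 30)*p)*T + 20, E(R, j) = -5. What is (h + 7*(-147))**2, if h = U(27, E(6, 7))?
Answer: 5041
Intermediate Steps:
U(p, T) = 20 + T*p*(-30 + T + p) (U(p, T) = (((T + p) - 30)*p)*T + 20 = ((-30 + T + p)*p)*T + 20 = (p*(-30 + T + p))*T + 20 = T*p*(-30 + T + p) + 20 = 20 + T*p*(-30 + T + p))
h = 1100 (h = 20 - 5*27**2 + 27*(-5)**2 - 30*(-5)*27 = 20 - 5*729 + 27*25 + 4050 = 20 - 3645 + 675 + 4050 = 1100)
(h + 7*(-147))**2 = (1100 + 7*(-147))**2 = (1100 - 1029)**2 = 71**2 = 5041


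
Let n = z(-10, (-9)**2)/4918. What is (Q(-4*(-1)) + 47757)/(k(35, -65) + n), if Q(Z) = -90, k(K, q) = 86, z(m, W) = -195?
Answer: 234426306/422753 ≈ 554.52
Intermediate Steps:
n = -195/4918 ≈ -0.039650
(Q(-4*(-1)) + 47757)/(k(35, -65) + n) = (-90 + 47757)/(86 - 195/4918) = 47667/(422753/4918) = 47667*(4918/422753) = 234426306/422753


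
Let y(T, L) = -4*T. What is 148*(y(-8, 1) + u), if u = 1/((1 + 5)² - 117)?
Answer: 383468/81 ≈ 4734.2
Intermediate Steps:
u = -1/81 (u = 1/(6² - 117) = 1/(36 - 117) = 1/(-81) = -1/81 ≈ -0.012346)
148*(y(-8, 1) + u) = 148*(-4*(-8) - 1/81) = 148*(32 - 1/81) = 148*(2591/81) = 383468/81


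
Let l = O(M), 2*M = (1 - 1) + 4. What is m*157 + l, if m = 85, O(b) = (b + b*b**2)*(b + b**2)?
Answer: 13405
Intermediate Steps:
M = 2 (M = ((1 - 1) + 4)/2 = (0 + 4)/2 = (1/2)*4 = 2)
O(b) = (b + b**2)*(b + b**3) (O(b) = (b + b**3)*(b + b**2) = (b + b**2)*(b + b**3))
l = 60 (l = 2**2*(1 + 2 + 2**2 + 2**3) = 4*(1 + 2 + 4 + 8) = 4*15 = 60)
m*157 + l = 85*157 + 60 = 13345 + 60 = 13405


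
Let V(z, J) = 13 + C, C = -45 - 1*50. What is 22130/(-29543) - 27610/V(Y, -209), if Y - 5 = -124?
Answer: 406933785/1211263 ≈ 335.96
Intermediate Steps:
C = -95 (C = -45 - 50 = -95)
Y = -119 (Y = 5 - 124 = -119)
V(z, J) = -82 (V(z, J) = 13 - 95 = -82)
22130/(-29543) - 27610/V(Y, -209) = 22130/(-29543) - 27610/(-82) = 22130*(-1/29543) - 27610*(-1/82) = -22130/29543 + 13805/41 = 406933785/1211263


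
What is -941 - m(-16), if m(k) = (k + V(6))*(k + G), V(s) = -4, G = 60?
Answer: -61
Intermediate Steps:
m(k) = (-4 + k)*(60 + k) (m(k) = (k - 4)*(k + 60) = (-4 + k)*(60 + k))
-941 - m(-16) = -941 - (-240 + (-16)**2 + 56*(-16)) = -941 - (-240 + 256 - 896) = -941 - 1*(-880) = -941 + 880 = -61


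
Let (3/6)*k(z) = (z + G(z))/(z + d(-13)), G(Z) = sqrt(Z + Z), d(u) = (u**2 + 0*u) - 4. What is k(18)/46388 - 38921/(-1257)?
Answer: 27533382085/889223169 ≈ 30.963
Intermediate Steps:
d(u) = -4 + u**2 (d(u) = (u**2 + 0) - 4 = u**2 - 4 = -4 + u**2)
G(Z) = sqrt(2)*sqrt(Z) (G(Z) = sqrt(2*Z) = sqrt(2)*sqrt(Z))
k(z) = 2*(z + sqrt(2)*sqrt(z))/(165 + z) (k(z) = 2*((z + sqrt(2)*sqrt(z))/(z + (-4 + (-13)**2))) = 2*((z + sqrt(2)*sqrt(z))/(z + (-4 + 169))) = 2*((z + sqrt(2)*sqrt(z))/(z + 165)) = 2*((z + sqrt(2)*sqrt(z))/(165 + z)) = 2*(z + sqrt(2)*sqrt(z))/(165 + z))
k(18)/46388 - 38921/(-1257) = (2*(18 + sqrt(2)*sqrt(18))/(165 + 18))/46388 - 38921/(-1257) = (2*(18 + sqrt(2)*(3*sqrt(2)))/183)*(1/46388) - 38921*(-1/1257) = (2*(1/183)*(18 + 6))*(1/46388) + 38921/1257 = (2*(1/183)*24)*(1/46388) + 38921/1257 = (16/61)*(1/46388) + 38921/1257 = 4/707417 + 38921/1257 = 27533382085/889223169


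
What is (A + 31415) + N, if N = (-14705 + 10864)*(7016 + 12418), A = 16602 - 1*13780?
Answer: -74611757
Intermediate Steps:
A = 2822 (A = 16602 - 13780 = 2822)
N = -74645994 (N = -3841*19434 = -74645994)
(A + 31415) + N = (2822 + 31415) - 74645994 = 34237 - 74645994 = -74611757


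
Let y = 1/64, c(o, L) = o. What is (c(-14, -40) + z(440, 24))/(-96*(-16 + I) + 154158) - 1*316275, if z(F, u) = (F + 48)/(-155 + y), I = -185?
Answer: -272074023199124/860245113 ≈ -3.1628e+5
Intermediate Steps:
y = 1/64 ≈ 0.015625
z(F, u) = -3072/9919 - 64*F/9919 (z(F, u) = (F + 48)/(-155 + 1/64) = (48 + F)/(-9919/64) = (48 + F)*(-64/9919) = -3072/9919 - 64*F/9919)
(c(-14, -40) + z(440, 24))/(-96*(-16 + I) + 154158) - 1*316275 = (-14 + (-3072/9919 - 64/9919*440))/(-96*(-16 - 185) + 154158) - 1*316275 = (-14 + (-3072/9919 - 28160/9919))/(-96*(-201) + 154158) - 316275 = (-14 - 31232/9919)/(19296 + 154158) - 316275 = -170098/9919/173454 - 316275 = -170098/9919*1/173454 - 316275 = -85049/860245113 - 316275 = -272074023199124/860245113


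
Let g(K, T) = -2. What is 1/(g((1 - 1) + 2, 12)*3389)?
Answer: -1/6778 ≈ -0.00014754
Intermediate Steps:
1/(g((1 - 1) + 2, 12)*3389) = 1/(-2*3389) = 1/(-6778) = -1/6778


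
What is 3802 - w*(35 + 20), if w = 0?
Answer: 3802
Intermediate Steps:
3802 - w*(35 + 20) = 3802 - 0*(35 + 20) = 3802 - 0*55 = 3802 - 1*0 = 3802 + 0 = 3802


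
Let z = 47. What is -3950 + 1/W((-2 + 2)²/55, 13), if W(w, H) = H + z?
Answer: -236999/60 ≈ -3950.0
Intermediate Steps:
W(w, H) = 47 + H (W(w, H) = H + 47 = 47 + H)
-3950 + 1/W((-2 + 2)²/55, 13) = -3950 + 1/(47 + 13) = -3950 + 1/60 = -236999/60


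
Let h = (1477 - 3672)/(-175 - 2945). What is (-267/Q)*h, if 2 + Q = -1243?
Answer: 39071/258960 ≈ 0.15088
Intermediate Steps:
Q = -1245 (Q = -2 - 1243 = -1245)
h = 439/624 (h = -2195/(-3120) = -2195*(-1/3120) = 439/624 ≈ 0.70353)
(-267/Q)*h = -267/(-1245)*(439/624) = -267*(-1/1245)*(439/624) = (89/415)*(439/624) = 39071/258960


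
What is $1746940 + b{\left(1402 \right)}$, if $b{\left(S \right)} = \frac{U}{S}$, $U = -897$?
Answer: $\frac{2449208983}{1402} \approx 1.7469 \cdot 10^{6}$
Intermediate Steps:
$b{\left(S \right)} = - \frac{897}{S}$
$1746940 + b{\left(1402 \right)} = 1746940 - \frac{897}{1402} = \frac{2449208983}{1402}$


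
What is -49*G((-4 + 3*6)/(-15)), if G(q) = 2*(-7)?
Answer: 686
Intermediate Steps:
G(q) = -14
-49*G((-4 + 3*6)/(-15)) = -49*(-14) = 686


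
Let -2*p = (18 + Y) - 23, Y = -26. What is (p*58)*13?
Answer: 11687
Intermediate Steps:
p = 31/2 (p = -((18 - 26) - 23)/2 = -(-8 - 23)/2 = -1/2*(-31) = 31/2 ≈ 15.500)
(p*58)*13 = ((31/2)*58)*13 = 899*13 = 11687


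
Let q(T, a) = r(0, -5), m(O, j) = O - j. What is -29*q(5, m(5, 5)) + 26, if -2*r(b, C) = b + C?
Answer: -93/2 ≈ -46.500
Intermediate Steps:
r(b, C) = -C/2 - b/2 (r(b, C) = -(b + C)/2 = -(C + b)/2 = -C/2 - b/2)
q(T, a) = 5/2 (q(T, a) = -1/2*(-5) - 1/2*0 = 5/2 + 0 = 5/2)
-29*q(5, m(5, 5)) + 26 = -29*5/2 + 26 = -145/2 + 26 = -93/2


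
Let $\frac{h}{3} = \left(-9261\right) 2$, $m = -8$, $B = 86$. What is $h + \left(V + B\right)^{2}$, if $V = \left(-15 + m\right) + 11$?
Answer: $-50090$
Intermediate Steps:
$V = -12$ ($V = \left(-15 - 8\right) + 11 = -23 + 11 = -12$)
$h = -55566$ ($h = 3 \left(\left(-9261\right) 2\right) = 3 \left(-18522\right) = -55566$)
$h + \left(V + B\right)^{2} = -55566 + \left(-12 + 86\right)^{2} = -55566 + 74^{2} = -55566 + 5476 = -50090$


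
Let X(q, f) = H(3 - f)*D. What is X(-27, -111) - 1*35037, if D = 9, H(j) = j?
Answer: -34011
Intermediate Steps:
X(q, f) = 27 - 9*f (X(q, f) = (3 - f)*9 = 27 - 9*f)
X(-27, -111) - 1*35037 = (27 - 9*(-111)) - 1*35037 = (27 + 999) - 35037 = 1026 - 35037 = -34011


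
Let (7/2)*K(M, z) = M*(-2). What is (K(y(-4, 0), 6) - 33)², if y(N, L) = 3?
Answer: 59049/49 ≈ 1205.1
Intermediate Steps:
K(M, z) = -4*M/7 (K(M, z) = 2*(M*(-2))/7 = 2*(-2*M)/7 = -4*M/7)
(K(y(-4, 0), 6) - 33)² = (-4/7*3 - 33)² = (-12/7 - 33)² = (-243/7)² = 59049/49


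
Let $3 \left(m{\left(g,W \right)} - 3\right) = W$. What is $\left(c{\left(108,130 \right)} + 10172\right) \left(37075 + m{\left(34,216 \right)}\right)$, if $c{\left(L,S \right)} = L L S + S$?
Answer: $56714007300$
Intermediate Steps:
$m{\left(g,W \right)} = 3 + \frac{W}{3}$
$c{\left(L,S \right)} = S + S L^{2}$ ($c{\left(L,S \right)} = L^{2} S + S = S L^{2} + S = S + S L^{2}$)
$\left(c{\left(108,130 \right)} + 10172\right) \left(37075 + m{\left(34,216 \right)}\right) = \left(130 \left(1 + 108^{2}\right) + 10172\right) \left(37075 + \left(3 + \frac{1}{3} \cdot 216\right)\right) = \left(130 \left(1 + 11664\right) + 10172\right) \left(37075 + \left(3 + 72\right)\right) = \left(130 \cdot 11665 + 10172\right) \left(37075 + 75\right) = \left(1516450 + 10172\right) 37150 = 1526622 \cdot 37150 = 56714007300$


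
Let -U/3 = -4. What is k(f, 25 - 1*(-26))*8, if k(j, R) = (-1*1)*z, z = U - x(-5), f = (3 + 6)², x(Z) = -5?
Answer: -136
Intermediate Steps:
U = 12 (U = -3*(-4) = 12)
f = 81 (f = 9² = 81)
z = 17 (z = 12 - 1*(-5) = 12 + 5 = 17)
k(j, R) = -17 (k(j, R) = -1*1*17 = -1*17 = -17)
k(f, 25 - 1*(-26))*8 = -17*8 = -136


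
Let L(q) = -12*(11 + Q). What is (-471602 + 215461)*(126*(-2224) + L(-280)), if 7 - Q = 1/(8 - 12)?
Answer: 71832950463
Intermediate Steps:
Q = 29/4 (Q = 7 - 1/(8 - 12) = 7 - 1/(-4) = 7 - 1*(-¼) = 7 + ¼ = 29/4 ≈ 7.2500)
L(q) = -219 (L(q) = -12*(11 + 29/4) = -12*73/4 = -219)
(-471602 + 215461)*(126*(-2224) + L(-280)) = (-471602 + 215461)*(126*(-2224) - 219) = -256141*(-280224 - 219) = -256141*(-280443) = 71832950463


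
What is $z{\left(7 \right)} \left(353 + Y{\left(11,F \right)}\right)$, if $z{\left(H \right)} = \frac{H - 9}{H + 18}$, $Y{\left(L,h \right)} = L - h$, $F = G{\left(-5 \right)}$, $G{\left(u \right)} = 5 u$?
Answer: $- \frac{778}{25} \approx -31.12$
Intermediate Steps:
$F = -25$ ($F = 5 \left(-5\right) = -25$)
$z{\left(H \right)} = \frac{-9 + H}{18 + H}$
$z{\left(7 \right)} \left(353 + Y{\left(11,F \right)}\right) = \frac{-9 + 7}{18 + 7} \left(353 + \left(11 - -25\right)\right) = \frac{1}{25} \left(-2\right) \left(353 + \left(11 + 25\right)\right) = \frac{1}{25} \left(-2\right) \left(353 + 36\right) = \left(- \frac{2}{25}\right) 389 = - \frac{778}{25}$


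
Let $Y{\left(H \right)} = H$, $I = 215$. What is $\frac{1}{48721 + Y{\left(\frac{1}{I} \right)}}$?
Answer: $\frac{215}{10475016} \approx 2.0525 \cdot 10^{-5}$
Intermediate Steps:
$\frac{1}{48721 + Y{\left(\frac{1}{I} \right)}} = \frac{1}{48721 + \frac{1}{215}} = \frac{1}{\frac{10475016}{215}} = \frac{215}{10475016}$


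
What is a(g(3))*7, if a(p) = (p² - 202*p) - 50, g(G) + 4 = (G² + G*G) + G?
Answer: -22365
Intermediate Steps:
g(G) = -4 + G + 2*G² (g(G) = -4 + ((G² + G*G) + G) = -4 + ((G² + G²) + G) = -4 + (2*G² + G) = -4 + (G + 2*G²) = -4 + G + 2*G²)
a(p) = -50 + p² - 202*p
a(g(3))*7 = (-50 + (-4 + 3 + 2*3²)² - 202*(-4 + 3 + 2*3²))*7 = (-50 + (-4 + 3 + 2*9)² - 202*(-4 + 3 + 2*9))*7 = (-50 + (-4 + 3 + 18)² - 202*(-4 + 3 + 18))*7 = (-50 + 17² - 202*17)*7 = (-50 + 289 - 3434)*7 = -3195*7 = -22365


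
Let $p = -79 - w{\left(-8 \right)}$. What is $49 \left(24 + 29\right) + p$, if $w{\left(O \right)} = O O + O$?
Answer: $2462$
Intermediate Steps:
$w{\left(O \right)} = O + O^{2}$ ($w{\left(O \right)} = O^{2} + O = O + O^{2}$)
$p = -135$ ($p = -79 - - 8 \left(1 - 8\right) = -79 - \left(-8\right) \left(-7\right) = -79 - 56 = -135$)
$49 \left(24 + 29\right) + p = 49 \left(24 + 29\right) - 135 = 49 \cdot 53 - 135 = 2597 - 135 = 2462$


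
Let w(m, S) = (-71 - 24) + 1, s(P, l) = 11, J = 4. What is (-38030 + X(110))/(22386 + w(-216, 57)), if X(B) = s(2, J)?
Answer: -38019/22292 ≈ -1.7055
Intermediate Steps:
X(B) = 11
w(m, S) = -94 (w(m, S) = -95 + 1 = -94)
(-38030 + X(110))/(22386 + w(-216, 57)) = (-38030 + 11)/(22386 - 94) = -38019/22292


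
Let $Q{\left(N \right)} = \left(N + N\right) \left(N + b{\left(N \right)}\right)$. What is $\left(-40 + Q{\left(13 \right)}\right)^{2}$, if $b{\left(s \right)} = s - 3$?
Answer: $311364$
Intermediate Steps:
$b{\left(s \right)} = -3 + s$
$Q{\left(N \right)} = 2 N \left(-3 + 2 N\right)$ ($Q{\left(N \right)} = \left(N + N\right) \left(N + \left(-3 + N\right)\right) = 2 N \left(-3 + 2 N\right)$)
$\left(-40 + Q{\left(13 \right)}\right)^{2} = \left(-40 + 2 \cdot 13 \left(-3 + 2 \cdot 13\right)\right)^{2} = \left(-40 + 2 \cdot 13 \left(-3 + 26\right)\right)^{2} = \left(-40 + 2 \cdot 13 \cdot 23\right)^{2} = \left(-40 + 598\right)^{2} = 558^{2} = 311364$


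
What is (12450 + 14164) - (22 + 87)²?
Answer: 14733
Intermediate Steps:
(12450 + 14164) - (22 + 87)² = 26614 - 1*109² = 26614 - 1*11881 = 26614 - 11881 = 14733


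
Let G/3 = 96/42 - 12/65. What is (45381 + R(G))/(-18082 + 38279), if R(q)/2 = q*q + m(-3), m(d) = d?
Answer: 9410210223/4181283925 ≈ 2.2506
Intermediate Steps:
G = 2868/455 (G = 3*(96/42 - 12/65) = 3*(96*(1/42) - 12*1/65) = 3*(16/7 - 12/65) = 3*(956/455) = 2868/455 ≈ 6.3033)
R(q) = -6 + 2*q² (R(q) = 2*(q*q - 3) = 2*(q² - 3) = 2*(-3 + q²) = -6 + 2*q²)
(45381 + R(G))/(-18082 + 38279) = (45381 + (-6 + 2*(2868/455)²))/(-18082 + 38279) = (45381 + (-6 + 2*(8225424/207025)))/20197 = (45381 + (-6 + 16450848/207025))*(1/20197) = (45381 + 15208698/207025)*(1/20197) = (9410210223/207025)*(1/20197) = 9410210223/4181283925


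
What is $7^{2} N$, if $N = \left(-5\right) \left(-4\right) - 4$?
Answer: $784$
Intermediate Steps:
$N = 16$ ($N = 20 - 4 = 16$)
$7^{2} N = 7^{2} \cdot 16 = 49 \cdot 16 = 784$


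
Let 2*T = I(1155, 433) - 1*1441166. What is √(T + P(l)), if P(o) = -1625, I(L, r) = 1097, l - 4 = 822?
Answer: I*√2886638/2 ≈ 849.51*I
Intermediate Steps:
l = 826 (l = 4 + 822 = 826)
T = -1440069/2 (T = (1097 - 1*1441166)/2 = (1097 - 1441166)/2 = (½)*(-1440069) = -1440069/2 ≈ -7.2003e+5)
√(T + P(l)) = √(-1440069/2 - 1625) = √(-1443319/2) = I*√2886638/2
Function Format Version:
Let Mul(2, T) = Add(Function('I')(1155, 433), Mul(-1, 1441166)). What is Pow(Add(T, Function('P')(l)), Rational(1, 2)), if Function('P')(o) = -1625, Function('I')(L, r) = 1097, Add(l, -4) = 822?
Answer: Mul(Rational(1, 2), I, Pow(2886638, Rational(1, 2))) ≈ Mul(849.51, I)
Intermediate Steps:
l = 826 (l = Add(4, 822) = 826)
T = Rational(-1440069, 2) (T = Mul(Rational(1, 2), Add(1097, Mul(-1, 1441166))) = Mul(Rational(1, 2), Add(1097, -1441166)) = Mul(Rational(1, 2), -1440069) = Rational(-1440069, 2) ≈ -7.2003e+5)
Pow(Add(T, Function('P')(l)), Rational(1, 2)) = Pow(Add(Rational(-1440069, 2), -1625), Rational(1, 2)) = Pow(Rational(-1443319, 2), Rational(1, 2)) = Mul(Rational(1, 2), I, Pow(2886638, Rational(1, 2)))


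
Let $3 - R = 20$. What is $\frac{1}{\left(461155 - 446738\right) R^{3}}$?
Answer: $- \frac{1}{70830721} \approx -1.4118 \cdot 10^{-8}$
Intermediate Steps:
$R = -17$ ($R = 3 - 20 = -17$)
$\frac{1}{\left(461155 - 446738\right) R^{3}} = \frac{1}{\left(461155 - 446738\right) \left(-17\right)^{3}} = \frac{1}{14417 \left(-4913\right)} = \frac{1}{14417} \left(- \frac{1}{4913}\right) = - \frac{1}{70830721}$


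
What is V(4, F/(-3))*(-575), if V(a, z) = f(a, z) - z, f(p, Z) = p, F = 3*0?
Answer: -2300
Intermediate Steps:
F = 0
V(a, z) = a - z
V(4, F/(-3))*(-575) = (4 - 0/(-3))*(-575) = (4 - 0*(-1)/3)*(-575) = (4 - 1*0)*(-575) = (4 + 0)*(-575) = 4*(-575) = -2300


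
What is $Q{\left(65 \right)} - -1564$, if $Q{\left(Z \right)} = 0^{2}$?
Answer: $1564$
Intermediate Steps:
$Q{\left(Z \right)} = 0$
$Q{\left(65 \right)} - -1564 = 0 - -1564 = 0 + 1564 = 1564$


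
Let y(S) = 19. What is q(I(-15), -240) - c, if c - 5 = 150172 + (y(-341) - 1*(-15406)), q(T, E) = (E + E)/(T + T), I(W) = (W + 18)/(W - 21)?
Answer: -162722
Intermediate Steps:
I(W) = (18 + W)/(-21 + W)
q(T, E) = E/T (q(T, E) = (2*E)/((2*T)) = (2*E)*(1/(2*T)) = E/T)
c = 165602 (c = 5 + (150172 + (19 - 1*(-15406))) = 5 + (150172 + (19 + 15406)) = 5 + (150172 + 15425) = 5 + 165597 = 165602)
q(I(-15), -240) - c = -240*(-21 - 15)/(18 - 15) - 1*165602 = -240/(3/(-36)) - 165602 = -240/((-1/36*3)) - 165602 = -240/(-1/12) - 165602 = -240*(-12) - 165602 = 2880 - 165602 = -162722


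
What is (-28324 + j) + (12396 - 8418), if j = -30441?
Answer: -54787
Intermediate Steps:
(-28324 + j) + (12396 - 8418) = (-28324 - 30441) + (12396 - 8418) = -58765 + 3978 = -54787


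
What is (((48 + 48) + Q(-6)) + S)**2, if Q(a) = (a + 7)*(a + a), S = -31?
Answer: 2809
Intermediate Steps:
Q(a) = 2*a*(7 + a) (Q(a) = (7 + a)*(2*a) = 2*a*(7 + a))
(((48 + 48) + Q(-6)) + S)**2 = (((48 + 48) + 2*(-6)*(7 - 6)) - 31)**2 = ((96 + 2*(-6)*1) - 31)**2 = ((96 - 12) - 31)**2 = (84 - 31)**2 = 53**2 = 2809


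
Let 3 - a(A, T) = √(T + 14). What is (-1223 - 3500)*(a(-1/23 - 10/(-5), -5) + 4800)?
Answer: -22670400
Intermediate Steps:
a(A, T) = 3 - √(14 + T) (a(A, T) = 3 - √(T + 14) = 3 - √(14 + T))
(-1223 - 3500)*(a(-1/23 - 10/(-5), -5) + 4800) = (-1223 - 3500)*((3 - √(14 - 5)) + 4800) = -4723*((3 - √9) + 4800) = -4723*((3 - 1*3) + 4800) = -4723*((3 - 3) + 4800) = -4723*(0 + 4800) = -4723*4800 = -22670400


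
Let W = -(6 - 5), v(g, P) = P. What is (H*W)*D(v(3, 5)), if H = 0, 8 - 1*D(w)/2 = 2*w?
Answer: 0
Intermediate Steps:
D(w) = 16 - 4*w
W = -1 (W = -1*1 = -1)
(H*W)*D(v(3, 5)) = (0*(-1))*(16 - 4*5) = 0*(16 - 20) = 0*(-4) = 0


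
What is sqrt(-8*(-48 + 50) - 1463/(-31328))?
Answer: I*sqrt(8087430)/712 ≈ 3.9942*I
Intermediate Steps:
sqrt(-8*(-48 + 50) - 1463/(-31328)) = sqrt(-8*2 - 1463*(-1/31328)) = sqrt(-16 + 133/2848) = sqrt(-45435/2848) = I*sqrt(8087430)/712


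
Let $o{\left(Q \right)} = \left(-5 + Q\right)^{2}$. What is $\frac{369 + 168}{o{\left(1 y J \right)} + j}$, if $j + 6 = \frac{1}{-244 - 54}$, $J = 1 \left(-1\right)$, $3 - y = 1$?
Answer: $\frac{53342}{4271} \approx 12.489$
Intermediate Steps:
$y = 2$ ($y = 3 - 1 = 2$)
$J = -1$
$j = - \frac{1789}{298}$ ($j = -6 + \frac{1}{-244 - 54} = -6 + \frac{1}{-298} = -6 - \frac{1}{298} = - \frac{1789}{298} \approx -6.0034$)
$\frac{369 + 168}{o{\left(1 y J \right)} + j} = \frac{369 + 168}{\left(-5 + 1 \cdot 2 \left(-1\right)\right)^{2} - \frac{1789}{298}} = \frac{537}{\left(-5 + 2 \left(-1\right)\right)^{2} - \frac{1789}{298}} = \frac{537}{\left(-5 - 2\right)^{2} - \frac{1789}{298}} = \frac{537}{\left(-7\right)^{2} - \frac{1789}{298}} = \frac{537}{49 - \frac{1789}{298}} = \frac{537}{\frac{12813}{298}} = 537 \cdot \frac{298}{12813} = \frac{53342}{4271}$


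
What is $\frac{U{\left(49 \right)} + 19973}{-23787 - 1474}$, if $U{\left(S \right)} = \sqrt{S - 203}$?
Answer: $- \frac{19973}{25261} - \frac{i \sqrt{154}}{25261} \approx -0.79067 - 0.00049126 i$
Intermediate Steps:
$U{\left(S \right)} = \sqrt{-203 + S}$
$\frac{U{\left(49 \right)} + 19973}{-23787 - 1474} = \frac{\sqrt{-203 + 49} + 19973}{-23787 - 1474} = \frac{\sqrt{-154} + 19973}{-25261} = \left(i \sqrt{154} + 19973\right) \left(- \frac{1}{25261}\right) = \left(19973 + i \sqrt{154}\right) \left(- \frac{1}{25261}\right) = - \frac{19973}{25261} - \frac{i \sqrt{154}}{25261}$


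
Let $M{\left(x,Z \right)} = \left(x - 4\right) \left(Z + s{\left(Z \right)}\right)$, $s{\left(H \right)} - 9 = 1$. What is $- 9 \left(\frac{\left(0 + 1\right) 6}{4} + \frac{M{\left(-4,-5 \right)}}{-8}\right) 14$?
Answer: $-819$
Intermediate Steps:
$s{\left(H \right)} = 10$ ($s{\left(H \right)} = 9 + 1 = 10$)
$M{\left(x,Z \right)} = \left(-4 + x\right) \left(10 + Z\right)$ ($M{\left(x,Z \right)} = \left(x - 4\right) \left(Z + 10\right) = \left(-4 + x\right) \left(10 + Z\right)$)
$- 9 \left(\frac{\left(0 + 1\right) 6}{4} + \frac{M{\left(-4,-5 \right)}}{-8}\right) 14 = - 9 \left(\frac{\left(0 + 1\right) 6}{4} + \frac{-40 - -20 + 10 \left(-4\right) - -20}{-8}\right) 14 = - 9 \left(1 \cdot 6 \cdot \frac{1}{4} + \left(-40 + 20 - 40 + 20\right) \left(- \frac{1}{8}\right)\right) 14 = - 9 \left(6 \cdot \frac{1}{4} - -5\right) 14 = - 9 \left(\frac{3}{2} + 5\right) 14 = \left(-9\right) \frac{13}{2} \cdot 14 = \left(- \frac{117}{2}\right) 14 = -819$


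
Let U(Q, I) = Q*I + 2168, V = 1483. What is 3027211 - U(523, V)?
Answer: 2249434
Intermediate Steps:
U(Q, I) = 2168 + I*Q (U(Q, I) = I*Q + 2168 = 2168 + I*Q)
3027211 - U(523, V) = 3027211 - (2168 + 1483*523) = 3027211 - (2168 + 775609) = 3027211 - 1*777777 = 3027211 - 777777 = 2249434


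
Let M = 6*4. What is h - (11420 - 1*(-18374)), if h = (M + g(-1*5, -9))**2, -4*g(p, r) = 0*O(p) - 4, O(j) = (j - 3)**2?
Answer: -29169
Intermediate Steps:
O(j) = (-3 + j)**2
g(p, r) = 1 (g(p, r) = -(0*(-3 + p)**2 - 4)/4 = -(0 - 4)/4 = -1/4*(-4) = 1)
M = 24
h = 625 (h = (24 + 1)**2 = 25**2 = 625)
h - (11420 - 1*(-18374)) = 625 - (11420 - 1*(-18374)) = 625 - (11420 + 18374) = 625 - 1*29794 = 625 - 29794 = -29169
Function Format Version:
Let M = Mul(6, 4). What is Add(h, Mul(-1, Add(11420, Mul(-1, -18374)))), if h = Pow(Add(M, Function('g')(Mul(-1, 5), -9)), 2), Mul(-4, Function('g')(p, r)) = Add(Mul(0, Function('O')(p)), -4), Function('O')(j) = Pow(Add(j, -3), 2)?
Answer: -29169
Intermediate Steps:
Function('O')(j) = Pow(Add(-3, j), 2)
Function('g')(p, r) = 1 (Function('g')(p, r) = Mul(Rational(-1, 4), Add(Mul(0, Pow(Add(-3, p), 2)), -4)) = Mul(Rational(-1, 4), Add(0, -4)) = Mul(Rational(-1, 4), -4) = 1)
M = 24
h = 625 (h = Pow(Add(24, 1), 2) = Pow(25, 2) = 625)
Add(h, Mul(-1, Add(11420, Mul(-1, -18374)))) = Add(625, Mul(-1, Add(11420, Mul(-1, -18374)))) = Add(625, Mul(-1, Add(11420, 18374))) = Add(625, Mul(-1, 29794)) = Add(625, -29794) = -29169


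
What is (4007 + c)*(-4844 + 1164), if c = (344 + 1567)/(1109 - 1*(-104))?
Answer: -17893639360/1213 ≈ -1.4752e+7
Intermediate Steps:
c = 1911/1213 (c = 1911/(1109 + 104) = 1911/1213 ≈ 1.5754)
(4007 + c)*(-4844 + 1164) = (4007 + 1911/1213)*(-4844 + 1164) = (4862402/1213)*(-3680) = -17893639360/1213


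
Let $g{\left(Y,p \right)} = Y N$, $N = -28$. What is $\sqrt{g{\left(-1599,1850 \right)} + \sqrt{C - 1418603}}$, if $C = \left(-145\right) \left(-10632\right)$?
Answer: $\sqrt{44772 + \sqrt{123037}} \approx 212.42$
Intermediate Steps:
$C = 1541640$
$g{\left(Y,p \right)} = - 28 Y$ ($g{\left(Y,p \right)} = Y \left(-28\right) = - 28 Y$)
$\sqrt{g{\left(-1599,1850 \right)} + \sqrt{C - 1418603}} = \sqrt{\left(-28\right) \left(-1599\right) + \sqrt{1541640 - 1418603}} = \sqrt{44772 + \sqrt{123037}}$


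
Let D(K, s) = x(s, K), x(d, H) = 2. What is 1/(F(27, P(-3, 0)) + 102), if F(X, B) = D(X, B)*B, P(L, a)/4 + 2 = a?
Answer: 1/86 ≈ 0.011628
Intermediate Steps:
D(K, s) = 2
P(L, a) = -8 + 4*a
F(X, B) = 2*B
1/(F(27, P(-3, 0)) + 102) = 1/(2*(-8 + 4*0) + 102) = 1/(2*(-8 + 0) + 102) = 1/(2*(-8) + 102) = 1/(-16 + 102) = 1/86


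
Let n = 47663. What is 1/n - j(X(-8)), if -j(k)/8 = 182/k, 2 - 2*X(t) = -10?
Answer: 34698667/142989 ≈ 242.67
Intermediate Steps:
X(t) = 6 (X(t) = 1 - ½*(-10) = 1 + 5 = 6)
j(k) = -1456/k
1/n - j(X(-8)) = 1/47663 - (-1456)/6 = 1/47663 - 1*(-728/3) = 1/47663 + 728/3 = 34698667/142989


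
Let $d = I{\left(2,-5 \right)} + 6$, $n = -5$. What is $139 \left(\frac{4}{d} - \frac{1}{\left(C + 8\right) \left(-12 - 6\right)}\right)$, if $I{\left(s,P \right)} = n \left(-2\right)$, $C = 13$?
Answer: $\frac{26549}{756} \approx 35.118$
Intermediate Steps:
$I{\left(s,P \right)} = 10$ ($I{\left(s,P \right)} = \left(-5\right) \left(-2\right) = 10$)
$d = 16$ ($d = 10 + 6 = 16$)
$139 \left(\frac{4}{d} - \frac{1}{\left(C + 8\right) \left(-12 - 6\right)}\right) = 139 \left(\frac{4}{16} - \frac{1}{\left(13 + 8\right) \left(-12 - 6\right)}\right) = 139 \left(4 \cdot \frac{1}{16} - \frac{1}{21 \left(-18\right)}\right) = 139 \left(\frac{1}{4} - \frac{1}{-378}\right) = 139 \left(\frac{1}{4} - - \frac{1}{378}\right) = 139 \left(\frac{1}{4} + \frac{1}{378}\right) = 139 \cdot \frac{191}{756} = \frac{26549}{756}$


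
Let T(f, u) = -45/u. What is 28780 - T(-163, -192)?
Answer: 1841905/64 ≈ 28780.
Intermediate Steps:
T(f, u) = -45/u
28780 - T(-163, -192) = 28780 - (-45)/(-192) = 28780 - (-45)*(-1)/192 = 28780 - 1*15/64 = 28780 - 15/64 = 1841905/64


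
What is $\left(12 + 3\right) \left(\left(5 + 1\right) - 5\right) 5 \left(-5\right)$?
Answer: $-375$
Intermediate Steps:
$\left(12 + 3\right) \left(\left(5 + 1\right) - 5\right) 5 \left(-5\right) = 15 \left(6 - 5\right) 5 \left(-5\right) = 15 \cdot 1 \cdot 5 \left(-5\right) = 15 \cdot 5 \left(-5\right) = 15 \left(-25\right) = -375$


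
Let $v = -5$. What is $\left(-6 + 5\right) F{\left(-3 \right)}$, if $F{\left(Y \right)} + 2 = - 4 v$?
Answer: $-18$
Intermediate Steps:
$F{\left(Y \right)} = 18$ ($F{\left(Y \right)} = -2 - -20 = -2 + 20 = 18$)
$\left(-6 + 5\right) F{\left(-3 \right)} = \left(-6 + 5\right) 18 = \left(-1\right) 18 = -18$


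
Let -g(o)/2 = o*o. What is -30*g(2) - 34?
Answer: 206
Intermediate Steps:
g(o) = -2*o**2 (g(o) = -2*o*o = -2*o**2)
-30*g(2) - 34 = -(-60)*2**2 - 34 = -(-60)*4 - 34 = -30*(-8) - 34 = 240 - 34 = 206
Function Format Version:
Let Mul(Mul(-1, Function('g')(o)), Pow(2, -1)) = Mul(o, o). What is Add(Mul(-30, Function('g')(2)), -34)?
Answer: 206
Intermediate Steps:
Function('g')(o) = Mul(-2, Pow(o, 2)) (Function('g')(o) = Mul(-2, Mul(o, o)) = Mul(-2, Pow(o, 2)))
Add(Mul(-30, Function('g')(2)), -34) = Add(Mul(-30, Mul(-2, Pow(2, 2))), -34) = Add(Mul(-30, Mul(-2, 4)), -34) = Add(Mul(-30, -8), -34) = Add(240, -34) = 206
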